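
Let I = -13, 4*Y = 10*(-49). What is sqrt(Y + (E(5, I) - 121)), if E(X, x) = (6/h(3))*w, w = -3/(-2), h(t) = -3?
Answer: I*sqrt(986)/2 ≈ 15.7*I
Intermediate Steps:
Y = -245/2 (Y = (10*(-49))/4 = (1/4)*(-490) = -245/2 ≈ -122.50)
w = 3/2 (w = -3*(-1/2) = 3/2 ≈ 1.5000)
E(X, x) = -3 (E(X, x) = (6/(-3))*(3/2) = (6*(-1/3))*(3/2) = -2*3/2 = -3)
sqrt(Y + (E(5, I) - 121)) = sqrt(-245/2 + (-3 - 121)) = sqrt(-245/2 - 124) = sqrt(-493/2) = I*sqrt(986)/2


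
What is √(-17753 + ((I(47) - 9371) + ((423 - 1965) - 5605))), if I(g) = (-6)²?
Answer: I*√34235 ≈ 185.03*I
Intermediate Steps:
I(g) = 36
√(-17753 + ((I(47) - 9371) + ((423 - 1965) - 5605))) = √(-17753 + ((36 - 9371) + ((423 - 1965) - 5605))) = √(-17753 + (-9335 + (-1542 - 5605))) = √(-17753 + (-9335 - 7147)) = √(-17753 - 16482) = √(-34235) = I*√34235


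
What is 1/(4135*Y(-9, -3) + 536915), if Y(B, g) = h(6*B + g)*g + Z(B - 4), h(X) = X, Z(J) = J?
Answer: 1/1190245 ≈ 8.4016e-7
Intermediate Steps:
Y(B, g) = -4 + B + g*(g + 6*B) (Y(B, g) = (6*B + g)*g + (B - 4) = (g + 6*B)*g + (-4 + B) = g*(g + 6*B) + (-4 + B) = -4 + B + g*(g + 6*B))
1/(4135*Y(-9, -3) + 536915) = 1/(4135*(-4 - 9 - 3*(-3 + 6*(-9))) + 536915) = 1/(4135*(-4 - 9 - 3*(-3 - 54)) + 536915) = 1/(4135*(-4 - 9 - 3*(-57)) + 536915) = 1/(4135*(-4 - 9 + 171) + 536915) = 1/(4135*158 + 536915) = 1/(653330 + 536915) = 1/1190245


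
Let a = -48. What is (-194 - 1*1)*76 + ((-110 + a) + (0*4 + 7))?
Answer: -14971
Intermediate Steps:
(-194 - 1*1)*76 + ((-110 + a) + (0*4 + 7)) = (-194 - 1*1)*76 + ((-110 - 48) + (0*4 + 7)) = (-194 - 1)*76 + (-158 + (0 + 7)) = -195*76 + (-158 + 7) = -14820 - 151 = -14971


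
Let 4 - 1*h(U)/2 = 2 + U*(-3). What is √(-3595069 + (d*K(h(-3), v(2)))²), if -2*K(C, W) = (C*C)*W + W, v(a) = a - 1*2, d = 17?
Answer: I*√3595069 ≈ 1896.1*I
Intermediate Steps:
v(a) = -2 + a (v(a) = a - 2 = -2 + a)
h(U) = 4 + 6*U (h(U) = 8 - 2*(2 + U*(-3)) = 8 - 2*(2 - 3*U) = 8 + (-4 + 6*U) = 4 + 6*U)
K(C, W) = -W/2 - W*C²/2 (K(C, W) = -((C*C)*W + W)/2 = -(C²*W + W)/2 = -(W*C² + W)/2 = -(W + W*C²)/2 = -W/2 - W*C²/2)
√(-3595069 + (d*K(h(-3), v(2)))²) = √(-3595069 + (17*(-(-2 + 2)*(1 + (4 + 6*(-3))²)/2))²) = √(-3595069 + (17*(-½*0*(1 + (4 - 18)²)))²) = √(-3595069 + (17*(-½*0*(1 + (-14)²)))²) = √(-3595069 + (17*(-½*0*(1 + 196)))²) = √(-3595069 + (17*(-½*0*197))²) = √(-3595069 + (17*0)²) = √(-3595069 + 0²) = √(-3595069 + 0) = √(-3595069) = I*√3595069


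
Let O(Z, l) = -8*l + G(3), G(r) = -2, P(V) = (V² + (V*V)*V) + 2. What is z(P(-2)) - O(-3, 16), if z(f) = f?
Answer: 128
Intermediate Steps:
P(V) = 2 + V² + V³ (P(V) = (V² + V²*V) + 2 = (V² + V³) + 2 = 2 + V² + V³)
O(Z, l) = -2 - 8*l (O(Z, l) = -8*l - 2 = -2 - 8*l)
z(P(-2)) - O(-3, 16) = (2 + (-2)² + (-2)³) - (-2 - 8*16) = (2 + 4 - 8) - (-2 - 128) = -2 - 1*(-130) = -2 + 130 = 128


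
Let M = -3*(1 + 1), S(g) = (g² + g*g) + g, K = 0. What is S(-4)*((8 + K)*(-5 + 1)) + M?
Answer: -902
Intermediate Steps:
S(g) = g + 2*g² (S(g) = (g² + g²) + g = 2*g² + g = g + 2*g²)
M = -6 (M = -3*2 = -6)
S(-4)*((8 + K)*(-5 + 1)) + M = (-4*(1 + 2*(-4)))*((8 + 0)*(-5 + 1)) - 6 = (-4*(1 - 8))*(8*(-4)) - 6 = -4*(-7)*(-32) - 6 = 28*(-32) - 6 = -896 - 6 = -902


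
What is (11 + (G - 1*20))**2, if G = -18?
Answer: 729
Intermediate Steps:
(11 + (G - 1*20))**2 = (11 + (-18 - 1*20))**2 = (11 + (-18 - 20))**2 = (11 - 38)**2 = (-27)**2 = 729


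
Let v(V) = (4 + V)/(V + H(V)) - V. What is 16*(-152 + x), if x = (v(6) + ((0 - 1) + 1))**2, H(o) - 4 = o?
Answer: -7879/4 ≈ -1969.8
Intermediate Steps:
H(o) = 4 + o
v(V) = -V + (4 + V)/(4 + 2*V) (v(V) = (4 + V)/(V + (4 + V)) - V = (4 + V)/(4 + 2*V) - V = -V + (4 + V)/(4 + 2*V))
x = 1849/64 (x = ((2 - 1*6**2 - 3/2*6)/(2 + 6) + ((0 - 1) + 1))**2 = ((2 - 1*36 - 9)/8 + (-1 + 1))**2 = ((2 - 36 - 9)/8 + 0)**2 = ((1/8)*(-43) + 0)**2 = (-43/8 + 0)**2 = (-43/8)**2 = 1849/64 ≈ 28.891)
16*(-152 + x) = 16*(-152 + 1849/64) = 16*(-7879/64) = -7879/4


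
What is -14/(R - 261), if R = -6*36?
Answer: 14/477 ≈ 0.029350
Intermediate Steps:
R = -216
-14/(R - 261) = -14/(-216 - 261) = -14/(-477) = -14*(-1/477) = 14/477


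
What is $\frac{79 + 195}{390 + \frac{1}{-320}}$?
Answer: $\frac{87680}{124799} \approx 0.70257$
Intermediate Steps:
$\frac{79 + 195}{390 + \frac{1}{-320}} = \frac{274}{390 - \frac{1}{320}} = \frac{274}{\frac{124799}{320}} = 274 \cdot \frac{320}{124799} = \frac{87680}{124799}$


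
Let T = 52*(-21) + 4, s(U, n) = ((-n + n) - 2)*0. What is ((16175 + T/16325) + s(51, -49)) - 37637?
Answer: -350368238/16325 ≈ -21462.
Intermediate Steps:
s(U, n) = 0 (s(U, n) = (0 - 2)*0 = -2*0 = 0)
T = -1088 (T = -1092 + 4 = -1088)
((16175 + T/16325) + s(51, -49)) - 37637 = ((16175 - 1088/16325) + 0) - 37637 = (264055787/16325 + 0) - 37637 = 264055787/16325 - 37637 = -350368238/16325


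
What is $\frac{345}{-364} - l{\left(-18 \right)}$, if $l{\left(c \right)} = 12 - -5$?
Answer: $- \frac{6533}{364} \approx -17.948$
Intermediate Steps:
$l{\left(c \right)} = 17$ ($l{\left(c \right)} = 12 + 5 = 17$)
$\frac{345}{-364} - l{\left(-18 \right)} = \frac{345}{-364} - 17 = 345 \left(- \frac{1}{364}\right) - 17 = - \frac{345}{364} - 17 = - \frac{6533}{364}$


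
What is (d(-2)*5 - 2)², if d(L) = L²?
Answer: 324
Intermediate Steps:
(d(-2)*5 - 2)² = ((-2)²*5 - 2)² = (4*5 - 2)² = (20 - 2)² = 18² = 324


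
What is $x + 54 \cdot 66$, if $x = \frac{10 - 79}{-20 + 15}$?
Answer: $\frac{17889}{5} \approx 3577.8$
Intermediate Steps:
$x = \frac{69}{5}$ ($x = - \frac{69}{-5} = \left(-69\right) \left(- \frac{1}{5}\right) = \frac{69}{5} \approx 13.8$)
$x + 54 \cdot 66 = \frac{69}{5} + 54 \cdot 66 = \frac{69}{5} + 3564 = \frac{17889}{5}$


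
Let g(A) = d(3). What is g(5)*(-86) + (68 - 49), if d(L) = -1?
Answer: 105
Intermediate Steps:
g(A) = -1
g(5)*(-86) + (68 - 49) = -1*(-86) + (68 - 49) = 86 + 19 = 105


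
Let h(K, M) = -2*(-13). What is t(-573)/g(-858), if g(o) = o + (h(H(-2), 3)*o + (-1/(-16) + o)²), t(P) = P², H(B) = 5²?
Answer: 84052224/182500033 ≈ 0.46056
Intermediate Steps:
H(B) = 25
h(K, M) = 26
g(o) = (1/16 + o)² + 27*o (g(o) = o + (26*o + (-1/(-16) + o)²) = o + (26*o + (-1*(-1/16) + o)²) = o + (26*o + (1/16 + o)²) = o + ((1/16 + o)² + 26*o) = (1/16 + o)² + 27*o)
t(-573)/g(-858) = (-573)²/(27*(-858) + (1 + 16*(-858))²/256) = 328329/(-23166 + (1 - 13728)²/256) = 328329/(-23166 + (1/256)*(-13727)²) = 328329/(-23166 + (1/256)*188430529) = 328329/(-23166 + 188430529/256) = 328329/(182500033/256) = 328329*(256/182500033) = 84052224/182500033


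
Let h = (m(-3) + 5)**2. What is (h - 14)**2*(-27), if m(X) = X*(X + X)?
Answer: -7161075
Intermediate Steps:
m(X) = 2*X**2 (m(X) = X*(2*X) = 2*X**2)
h = 529 (h = (2*(-3)**2 + 5)**2 = (2*9 + 5)**2 = (18 + 5)**2 = 23**2 = 529)
(h - 14)**2*(-27) = (529 - 14)**2*(-27) = 515**2*(-27) = 265225*(-27) = -7161075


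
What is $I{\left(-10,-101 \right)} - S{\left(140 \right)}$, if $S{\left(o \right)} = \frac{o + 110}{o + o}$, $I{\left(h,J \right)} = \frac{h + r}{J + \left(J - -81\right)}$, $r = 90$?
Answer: $- \frac{5265}{3388} \approx -1.554$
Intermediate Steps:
$I{\left(h,J \right)} = \frac{90 + h}{81 + 2 J}$ ($I{\left(h,J \right)} = \frac{h + 90}{J + \left(J - -81\right)} = \frac{90 + h}{J + \left(J + 81\right)} = \frac{90 + h}{J + \left(81 + J\right)} = \frac{90 + h}{81 + 2 J}$)
$S{\left(o \right)} = \frac{110 + o}{2 o}$
$I{\left(-10,-101 \right)} - S{\left(140 \right)} = \frac{90 - 10}{81 + 2 \left(-101\right)} - \frac{110 + 140}{2 \cdot 140} = \frac{1}{81 - 202} \cdot 80 - \frac{1}{2} \cdot \frac{1}{140} \cdot 250 = \frac{1}{-121} \cdot 80 - \frac{25}{28} = \left(- \frac{1}{121}\right) 80 - \frac{25}{28} = - \frac{80}{121} - \frac{25}{28} = - \frac{5265}{3388}$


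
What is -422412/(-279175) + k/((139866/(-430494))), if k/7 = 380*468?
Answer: -24935592698279868/6507848425 ≈ -3.8316e+6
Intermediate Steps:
k = 1244880 (k = 7*(380*468) = 7*177840 = 1244880)
-422412/(-279175) + k/((139866/(-430494))) = -422412/(-279175) + 1244880/((139866/(-430494))) = -422412*(-1/279175) + 1244880/((139866*(-1/430494))) = 422412/279175 + 1244880/(-23311/71749) = 422412/279175 + 1244880*(-71749/23311) = 422412/279175 - 89318895120/23311 = -24935592698279868/6507848425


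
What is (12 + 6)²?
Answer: 324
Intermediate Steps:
(12 + 6)² = 18² = 324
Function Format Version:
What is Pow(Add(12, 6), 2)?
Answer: 324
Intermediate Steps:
Pow(Add(12, 6), 2) = Pow(18, 2) = 324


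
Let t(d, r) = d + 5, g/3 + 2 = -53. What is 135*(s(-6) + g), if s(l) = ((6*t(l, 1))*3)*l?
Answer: -7695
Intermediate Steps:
g = -165 (g = -6 + 3*(-53) = -6 - 159 = -165)
t(d, r) = 5 + d
s(l) = l*(90 + 18*l) (s(l) = ((6*(5 + l))*3)*l = ((30 + 6*l)*3)*l = (90 + 18*l)*l = l*(90 + 18*l))
135*(s(-6) + g) = 135*(18*(-6)*(5 - 6) - 165) = 135*(18*(-6)*(-1) - 165) = 135*(108 - 165) = 135*(-57) = -7695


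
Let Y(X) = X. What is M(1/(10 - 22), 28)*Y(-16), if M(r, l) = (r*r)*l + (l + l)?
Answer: -8092/9 ≈ -899.11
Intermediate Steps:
M(r, l) = 2*l + l*r² (M(r, l) = r²*l + 2*l = l*r² + 2*l = 2*l + l*r²)
M(1/(10 - 22), 28)*Y(-16) = (28*(2 + (1/(10 - 22))²))*(-16) = (28*(2 + (1/(-12))²))*(-16) = (28*(2 + (-1/12)²))*(-16) = (28*(2 + 1/144))*(-16) = (28*(289/144))*(-16) = (2023/36)*(-16) = -8092/9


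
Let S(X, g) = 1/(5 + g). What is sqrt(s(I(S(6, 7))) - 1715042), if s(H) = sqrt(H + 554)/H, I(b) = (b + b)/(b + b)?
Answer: sqrt(-1715042 + sqrt(555)) ≈ 1309.6*I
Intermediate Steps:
I(b) = 1 (I(b) = (2*b)/((2*b)) = (2*b)*(1/(2*b)) = 1)
s(H) = sqrt(554 + H)/H
sqrt(s(I(S(6, 7))) - 1715042) = sqrt(sqrt(554 + 1)/1 - 1715042) = sqrt(1*sqrt(555) - 1715042) = sqrt(sqrt(555) - 1715042) = sqrt(-1715042 + sqrt(555))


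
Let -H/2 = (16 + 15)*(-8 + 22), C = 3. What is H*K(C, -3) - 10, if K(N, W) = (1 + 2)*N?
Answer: -7822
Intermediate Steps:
K(N, W) = 3*N
H = -868 (H = -2*(16 + 15)*(-8 + 22) = -62*14 = -2*434 = -868)
H*K(C, -3) - 10 = -2604*3 - 10 = -868*9 - 10 = -7812 - 10 = -7822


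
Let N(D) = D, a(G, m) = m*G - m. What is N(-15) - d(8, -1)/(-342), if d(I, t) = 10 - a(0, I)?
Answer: -284/19 ≈ -14.947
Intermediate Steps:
a(G, m) = -m + G*m (a(G, m) = G*m - m = -m + G*m)
d(I, t) = 10 + I (d(I, t) = 10 - I*(-1 + 0) = 10 - I*(-1) = 10 - (-1)*I = 10 + I)
N(-15) - d(8, -1)/(-342) = -15 - (10 + 8)/(-342) = -15 - 18*(-1)/342 = -15 - 1*(-1/19) = -15 + 1/19 = -284/19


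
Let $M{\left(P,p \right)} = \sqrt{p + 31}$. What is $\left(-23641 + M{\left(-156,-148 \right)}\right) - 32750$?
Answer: $-56391 + 3 i \sqrt{13} \approx -56391.0 + 10.817 i$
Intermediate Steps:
$M{\left(P,p \right)} = \sqrt{31 + p}$
$\left(-23641 + M{\left(-156,-148 \right)}\right) - 32750 = \left(-23641 + \sqrt{31 - 148}\right) - 32750 = \left(-23641 + \sqrt{-117}\right) - 32750 = \left(-23641 + 3 i \sqrt{13}\right) - 32750 = -56391 + 3 i \sqrt{13}$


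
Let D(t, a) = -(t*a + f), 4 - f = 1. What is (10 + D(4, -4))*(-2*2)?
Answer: -92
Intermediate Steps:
f = 3 (f = 4 - 1*1 = 4 - 1 = 3)
D(t, a) = -3 - a*t (D(t, a) = -(t*a + 3) = -(a*t + 3) = -(3 + a*t) = -3 - a*t)
(10 + D(4, -4))*(-2*2) = (10 + (-3 - 1*(-4)*4))*(-2*2) = (10 + (-3 + 16))*(-4) = (10 + 13)*(-4) = 23*(-4) = -92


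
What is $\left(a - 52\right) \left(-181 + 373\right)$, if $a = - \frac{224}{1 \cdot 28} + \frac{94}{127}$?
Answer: $- \frac{1444992}{127} \approx -11378.0$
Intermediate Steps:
$a = - \frac{922}{127}$ ($a = - \frac{224}{28} + 94 \cdot \frac{1}{127} = \left(-224\right) \frac{1}{28} + \frac{94}{127} = -8 + \frac{94}{127} = - \frac{922}{127} \approx -7.2598$)
$\left(a - 52\right) \left(-181 + 373\right) = \left(- \frac{922}{127} - 52\right) \left(-181 + 373\right) = \left(- \frac{7526}{127}\right) 192 = - \frac{1444992}{127}$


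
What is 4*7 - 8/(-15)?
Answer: 428/15 ≈ 28.533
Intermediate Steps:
4*7 - 8/(-15) = 28 - 8*(-1/15) = 28 + 8/15 = 428/15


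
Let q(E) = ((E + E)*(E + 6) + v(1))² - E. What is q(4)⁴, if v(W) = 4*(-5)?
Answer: 167216347238656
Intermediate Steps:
v(W) = -20
q(E) = (-20 + 2*E*(6 + E))² - E (q(E) = ((E + E)*(E + 6) - 20)² - E = ((2*E)*(6 + E) - 20)² - E = (2*E*(6 + E) - 20)² - E = (-20 + 2*E*(6 + E))² - E)
q(4)⁴ = (-1*4 + 4*(-10 + 4² + 6*4)²)⁴ = (-4 + 4*(-10 + 16 + 24)²)⁴ = (-4 + 4*30²)⁴ = (-4 + 4*900)⁴ = (-4 + 3600)⁴ = 3596⁴ = 167216347238656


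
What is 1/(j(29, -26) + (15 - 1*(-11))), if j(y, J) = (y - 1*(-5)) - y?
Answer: 1/31 ≈ 0.032258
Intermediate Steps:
j(y, J) = 5 (j(y, J) = (y + 5) - y = (5 + y) - y = 5)
1/(j(29, -26) + (15 - 1*(-11))) = 1/(5 + (15 - 1*(-11))) = 1/(5 + (15 + 11)) = 1/(5 + 26) = 1/31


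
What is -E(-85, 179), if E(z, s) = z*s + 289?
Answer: 14926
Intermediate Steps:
E(z, s) = 289 + s*z (E(z, s) = s*z + 289 = 289 + s*z)
-E(-85, 179) = -(289 + 179*(-85)) = -(289 - 15215) = -1*(-14926) = 14926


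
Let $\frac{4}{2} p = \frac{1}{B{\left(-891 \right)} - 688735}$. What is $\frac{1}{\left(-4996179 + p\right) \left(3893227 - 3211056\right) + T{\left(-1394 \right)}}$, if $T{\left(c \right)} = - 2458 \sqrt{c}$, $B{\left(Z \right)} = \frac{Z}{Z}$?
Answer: $- \frac{380404248209300225431332}{1296512179674107832329565994853695169} + \frac{4663853667736992 i \sqrt{1394}}{22040707054459833149602621912512817873} \approx -2.9341 \cdot 10^{-13} + 7.9004 \cdot 10^{-21} i$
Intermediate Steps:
$B{\left(Z \right)} = 1$
$p = - \frac{1}{1377468}$ ($p = \frac{1}{2 \left(1 - 688735\right)} = \frac{1}{2 \left(-688734\right)} = \frac{1}{2} \left(- \frac{1}{688734}\right) = - \frac{1}{1377468} \approx -7.2597 \cdot 10^{-7}$)
$\frac{1}{\left(-4996179 + p\right) \left(3893227 - 3211056\right) + T{\left(-1394 \right)}} = \frac{1}{\left(-4996179 - \frac{1}{1377468}\right) \left(3893227 - 3211056\right) - 2458 \sqrt{-1394}} = \frac{1}{\left(- \frac{6882076694773}{1377468}\right) 682171 - 2458 i \sqrt{1394}} = \frac{1}{- \frac{4694753140949992183}{1377468} - 2458 i \sqrt{1394}}$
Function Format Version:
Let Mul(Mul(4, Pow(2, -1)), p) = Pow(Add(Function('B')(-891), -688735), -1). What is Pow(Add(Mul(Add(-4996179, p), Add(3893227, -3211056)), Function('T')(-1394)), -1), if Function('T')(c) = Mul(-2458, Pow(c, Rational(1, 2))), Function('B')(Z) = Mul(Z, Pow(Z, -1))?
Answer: Add(Rational(-380404248209300225431332, 1296512179674107832329565994853695169), Mul(Rational(4663853667736992, 22040707054459833149602621912512817873), I, Pow(1394, Rational(1, 2)))) ≈ Add(-2.9341e-13, Mul(7.9004e-21, I))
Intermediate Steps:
Function('B')(Z) = 1
p = Rational(-1, 1377468) (p = Mul(Rational(1, 2), Pow(Add(1, -688735), -1)) = Mul(Rational(1, 2), Pow(-688734, -1)) = Mul(Rational(1, 2), Rational(-1, 688734)) = Rational(-1, 1377468) ≈ -7.2597e-7)
Pow(Add(Mul(Add(-4996179, p), Add(3893227, -3211056)), Function('T')(-1394)), -1) = Pow(Add(Mul(Add(-4996179, Rational(-1, 1377468)), Add(3893227, -3211056)), Mul(-2458, Pow(-1394, Rational(1, 2)))), -1) = Pow(Add(Mul(Rational(-6882076694773, 1377468), 682171), Mul(-2458, Mul(I, Pow(1394, Rational(1, 2))))), -1) = Pow(Add(Rational(-4694753140949992183, 1377468), Mul(-2458, I, Pow(1394, Rational(1, 2)))), -1)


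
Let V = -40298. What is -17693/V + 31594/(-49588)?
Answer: -49476816/249787153 ≈ -0.19808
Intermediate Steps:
-17693/V + 31594/(-49588) = -17693/(-40298) + 31594/(-49588) = -17693*(-1/40298) + 31594*(-1/49588) = 17693/40298 - 15797/24794 = -49476816/249787153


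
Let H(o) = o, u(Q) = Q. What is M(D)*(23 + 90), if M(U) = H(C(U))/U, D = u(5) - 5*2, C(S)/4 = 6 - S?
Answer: -4972/5 ≈ -994.40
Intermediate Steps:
C(S) = 24 - 4*S (C(S) = 4*(6 - S) = 24 - 4*S)
D = -5 (D = 5 - 5*2 = 5 - 10 = -5)
M(U) = (24 - 4*U)/U
M(D)*(23 + 90) = (-4 + 24/(-5))*(23 + 90) = (-4 + 24*(-⅕))*113 = (-4 - 24/5)*113 = -44/5*113 = -4972/5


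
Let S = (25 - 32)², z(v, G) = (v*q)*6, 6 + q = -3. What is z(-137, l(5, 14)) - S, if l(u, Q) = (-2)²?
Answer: 7349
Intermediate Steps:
l(u, Q) = 4
q = -9 (q = -6 - 3 = -9)
z(v, G) = -54*v (z(v, G) = (v*(-9))*6 = -9*v*6 = -54*v)
S = 49 (S = (-7)² = 49)
z(-137, l(5, 14)) - S = -54*(-137) - 1*49 = 7398 - 49 = 7349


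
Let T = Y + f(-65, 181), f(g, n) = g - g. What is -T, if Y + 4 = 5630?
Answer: -5626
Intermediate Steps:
f(g, n) = 0
Y = 5626 (Y = -4 + 5630 = 5626)
T = 5626 (T = 5626 + 0 = 5626)
-T = -1*5626 = -5626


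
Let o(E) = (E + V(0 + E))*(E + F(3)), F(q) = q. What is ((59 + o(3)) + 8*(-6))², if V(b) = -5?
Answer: 1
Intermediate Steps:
o(E) = (-5 + E)*(3 + E) (o(E) = (E - 5)*(E + 3) = (-5 + E)*(3 + E))
((59 + o(3)) + 8*(-6))² = ((59 + (-15 + 3² - 2*3)) + 8*(-6))² = ((59 + (-15 + 9 - 6)) - 48)² = ((59 - 12) - 48)² = (47 - 48)² = (-1)² = 1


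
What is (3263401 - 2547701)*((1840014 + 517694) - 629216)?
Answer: 1237081724400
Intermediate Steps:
(3263401 - 2547701)*((1840014 + 517694) - 629216) = 715700*(2357708 - 629216) = 715700*1728492 = 1237081724400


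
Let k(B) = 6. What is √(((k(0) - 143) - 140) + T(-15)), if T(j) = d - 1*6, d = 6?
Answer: I*√277 ≈ 16.643*I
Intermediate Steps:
T(j) = 0 (T(j) = 6 - 1*6 = 6 - 6 = 0)
√(((k(0) - 143) - 140) + T(-15)) = √(((6 - 143) - 140) + 0) = √((-137 - 140) + 0) = √(-277 + 0) = √(-277) = I*√277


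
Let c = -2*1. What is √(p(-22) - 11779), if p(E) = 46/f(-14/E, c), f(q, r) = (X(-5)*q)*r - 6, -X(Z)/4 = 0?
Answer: 4*I*√6630/3 ≈ 108.57*I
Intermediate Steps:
X(Z) = 0 (X(Z) = -4*0 = 0)
c = -2
f(q, r) = -6 (f(q, r) = (0*q)*r - 6 = 0*r - 6 = 0 - 6 = -6)
p(E) = -23/3 (p(E) = 46/(-6) = 46*(-⅙) = -23/3)
√(p(-22) - 11779) = √(-23/3 - 11779) = √(-35360/3) = 4*I*√6630/3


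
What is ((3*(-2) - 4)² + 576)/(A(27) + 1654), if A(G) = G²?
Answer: 676/2383 ≈ 0.28368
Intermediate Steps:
((3*(-2) - 4)² + 576)/(A(27) + 1654) = ((3*(-2) - 4)² + 576)/(27² + 1654) = ((-6 - 4)² + 576)/(729 + 1654) = ((-10)² + 576)/2383 = (100 + 576)*(1/2383) = 676*(1/2383) = 676/2383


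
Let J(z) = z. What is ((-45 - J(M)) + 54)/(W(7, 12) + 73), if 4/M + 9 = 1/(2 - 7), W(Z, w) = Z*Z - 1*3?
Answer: 31/391 ≈ 0.079284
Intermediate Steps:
W(Z, w) = -3 + Z**2 (W(Z, w) = Z**2 - 3 = -3 + Z**2)
M = -10/23 (M = 4/(-9 + 1/(2 - 7)) = 4/(-9 + 1/(-5)) = 4/(-9 - 1/5) = 4/(-46/5) = 4*(-5/46) = -10/23 ≈ -0.43478)
((-45 - J(M)) + 54)/(W(7, 12) + 73) = ((-45 - 1*(-10/23)) + 54)/((-3 + 7**2) + 73) = ((-45 + 10/23) + 54)/((-3 + 49) + 73) = (-1025/23 + 54)/(46 + 73) = (217/23)/119 = (1/119)*(217/23) = 31/391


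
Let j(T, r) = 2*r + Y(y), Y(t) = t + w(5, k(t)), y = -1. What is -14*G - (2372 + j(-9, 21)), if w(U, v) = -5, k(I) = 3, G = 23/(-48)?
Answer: -57631/24 ≈ -2401.3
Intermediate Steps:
G = -23/48 (G = 23*(-1/48) = -23/48 ≈ -0.47917)
Y(t) = -5 + t (Y(t) = t - 5 = -5 + t)
j(T, r) = -6 + 2*r (j(T, r) = 2*r + (-5 - 1) = 2*r - 6 = -6 + 2*r)
-14*G - (2372 + j(-9, 21)) = -14*(-23/48) - (2372 + (-6 + 2*21)) = 161/24 - (2372 + (-6 + 42)) = 161/24 - (2372 + 36) = 161/24 - 1*2408 = 161/24 - 2408 = -57631/24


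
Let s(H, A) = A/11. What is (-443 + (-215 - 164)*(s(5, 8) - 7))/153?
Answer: 21278/1683 ≈ 12.643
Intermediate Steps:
s(H, A) = A/11 (s(H, A) = A*(1/11) = A/11)
(-443 + (-215 - 164)*(s(5, 8) - 7))/153 = (-443 + (-215 - 164)*((1/11)*8 - 7))/153 = (-443 - 379*(8/11 - 7))*(1/153) = (-443 - 379*(-69/11))*(1/153) = (-443 + 26151/11)*(1/153) = (21278/11)*(1/153) = 21278/1683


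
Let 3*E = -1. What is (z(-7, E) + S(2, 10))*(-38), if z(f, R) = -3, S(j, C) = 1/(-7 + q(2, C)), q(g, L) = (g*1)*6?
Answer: 532/5 ≈ 106.40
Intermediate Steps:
q(g, L) = 6*g (q(g, L) = g*6 = 6*g)
E = -⅓ (E = (⅓)*(-1) = -⅓ ≈ -0.33333)
S(j, C) = ⅕ (S(j, C) = 1/(-7 + 6*2) = 1/(-7 + 12) = 1/5 = ⅕)
(z(-7, E) + S(2, 10))*(-38) = (-3 + ⅕)*(-38) = -14/5*(-38) = 532/5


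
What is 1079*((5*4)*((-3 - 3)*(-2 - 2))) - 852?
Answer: 517068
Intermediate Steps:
1079*((5*4)*((-3 - 3)*(-2 - 2))) - 852 = 1079*(20*(-6*(-4))) - 852 = 1079*(20*24) - 852 = 1079*480 - 852 = 517920 - 852 = 517068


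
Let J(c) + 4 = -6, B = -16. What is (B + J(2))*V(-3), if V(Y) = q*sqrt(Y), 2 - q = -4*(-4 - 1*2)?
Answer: 572*I*sqrt(3) ≈ 990.73*I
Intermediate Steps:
J(c) = -10 (J(c) = -4 - 6 = -10)
q = -22 (q = 2 - (-4)*(-4 - 1*2) = 2 - (-4)*(-4 - 2) = 2 - (-4)*(-6) = 2 - 1*24 = 2 - 24 = -22)
V(Y) = -22*sqrt(Y)
(B + J(2))*V(-3) = (-16 - 10)*(-22*I*sqrt(3)) = -(-572)*I*sqrt(3) = 572*I*sqrt(3)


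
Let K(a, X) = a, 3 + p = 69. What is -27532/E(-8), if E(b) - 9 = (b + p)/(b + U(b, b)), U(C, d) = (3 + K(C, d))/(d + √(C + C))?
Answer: -31634268/1525 - 6387424*I/1525 ≈ -20744.0 - 4188.5*I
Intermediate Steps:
p = 66 (p = -3 + 69 = 66)
U(C, d) = (3 + C)/(d + √2*√C) (U(C, d) = (3 + C)/(d + √(C + C)) = (3 + C)/(d + √(2*C)) = (3 + C)/(d + √2*√C))
E(b) = 9 + (66 + b)/(b + (3 + b)/(b + √2*√b)) (E(b) = 9 + (b + 66)/(b + (3 + b)/(b + √2*√b)) = 9 + (66 + b)/(b + (3 + b)/(b + √2*√b)))
-27532/E(-8) = -27532*(3 - 8 - 8*(-8 + √2*√(-8)))/(27 + 9*(-8) + 2*(33 + 5*(-8))*(-8 + √2*√(-8))) = -27532*(3 - 8 - 8*(-8 + √2*(2*I*√2)))/(27 - 72 + 2*(33 - 40)*(-8 + √2*(2*I*√2))) = -27532*(3 - 8 - 8*(-8 + 4*I))/(27 - 72 + 2*(-7)*(-8 + 4*I)) = -27532*(3 - 8 + (64 - 32*I))/(27 - 72 + (112 - 56*I)) = -27532*(59 - 32*I)*(67 + 56*I)/7625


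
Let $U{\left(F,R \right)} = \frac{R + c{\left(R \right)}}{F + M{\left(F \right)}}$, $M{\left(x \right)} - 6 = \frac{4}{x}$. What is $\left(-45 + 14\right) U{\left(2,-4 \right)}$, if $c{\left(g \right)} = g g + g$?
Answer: $- \frac{124}{5} \approx -24.8$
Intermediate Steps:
$c{\left(g \right)} = g + g^{2}$ ($c{\left(g \right)} = g^{2} + g = g + g^{2}$)
$M{\left(x \right)} = 6 + \frac{4}{x}$
$U{\left(F,R \right)} = \frac{R + R \left(1 + R\right)}{6 + F + \frac{4}{F}}$ ($U{\left(F,R \right)} = \frac{R + R \left(1 + R\right)}{F + \left(6 + \frac{4}{F}\right)} = \frac{R + R \left(1 + R\right)}{6 + F + \frac{4}{F}}$)
$\left(-45 + 14\right) U{\left(2,-4 \right)} = \left(-45 + 14\right) 2 \left(-4\right) \frac{1}{4 + 2^{2} + 6 \cdot 2} \left(2 - 4\right) = - 31 \cdot 2 \left(-4\right) \frac{1}{4 + 4 + 12} \left(-2\right) = - 31 \cdot 2 \left(-4\right) \frac{1}{20} \left(-2\right) = \left(-31\right) \frac{4}{5} = - \frac{124}{5}$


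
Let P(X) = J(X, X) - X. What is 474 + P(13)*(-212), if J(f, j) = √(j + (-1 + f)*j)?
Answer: 474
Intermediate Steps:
J(f, j) = √(j + j*(-1 + f))
P(X) = √(X²) - X (P(X) = √(X*X) - X = √(X²) - X)
474 + P(13)*(-212) = 474 + (√(13²) - 1*13)*(-212) = 474 + (√169 - 13)*(-212) = 474 + (13 - 13)*(-212) = 474 + 0*(-212) = 474 + 0 = 474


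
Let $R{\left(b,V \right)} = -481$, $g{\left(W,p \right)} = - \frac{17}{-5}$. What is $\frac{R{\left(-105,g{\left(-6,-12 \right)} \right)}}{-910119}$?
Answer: $\frac{481}{910119} \approx 0.0005285$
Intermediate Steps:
$g{\left(W,p \right)} = \frac{17}{5}$ ($g{\left(W,p \right)} = \left(-17\right) \left(- \frac{1}{5}\right) = \frac{17}{5}$)
$\frac{R{\left(-105,g{\left(-6,-12 \right)} \right)}}{-910119} = - \frac{481}{-910119} = \left(-481\right) \left(- \frac{1}{910119}\right) = \frac{481}{910119}$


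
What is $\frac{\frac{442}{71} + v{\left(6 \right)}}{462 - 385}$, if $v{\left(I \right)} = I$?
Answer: $\frac{124}{781} \approx 0.15877$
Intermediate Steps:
$\frac{\frac{442}{71} + v{\left(6 \right)}}{462 - 385} = \frac{\frac{442}{71} + 6}{462 - 385} = \frac{442 \cdot \frac{1}{71} + 6}{77} = \left(\frac{442}{71} + 6\right) \frac{1}{77} = \frac{868}{71} \cdot \frac{1}{77} = \frac{124}{781}$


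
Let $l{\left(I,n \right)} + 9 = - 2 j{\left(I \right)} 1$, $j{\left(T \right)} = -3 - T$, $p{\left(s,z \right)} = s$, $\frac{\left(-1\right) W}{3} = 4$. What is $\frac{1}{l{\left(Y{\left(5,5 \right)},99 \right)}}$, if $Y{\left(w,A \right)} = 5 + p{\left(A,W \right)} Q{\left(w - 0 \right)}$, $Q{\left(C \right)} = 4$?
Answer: $\frac{1}{47} \approx 0.021277$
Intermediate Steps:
$W = -12$ ($W = \left(-3\right) 4 = -12$)
$Y{\left(w,A \right)} = 5 + 4 A$ ($Y{\left(w,A \right)} = 5 + A 4 = 5 + 4 A$)
$l{\left(I,n \right)} = -3 + 2 I$ ($l{\left(I,n \right)} = -9 + - 2 \left(-3 - I\right) 1 = -9 + \left(6 + 2 I\right) 1 = -9 + \left(6 + 2 I\right) = -3 + 2 I$)
$\frac{1}{l{\left(Y{\left(5,5 \right)},99 \right)}} = \frac{1}{-3 + 2 \left(5 + 4 \cdot 5\right)} = \frac{1}{-3 + 2 \left(5 + 20\right)} = \frac{1}{-3 + 2 \cdot 25} = \frac{1}{-3 + 50} = \frac{1}{47}$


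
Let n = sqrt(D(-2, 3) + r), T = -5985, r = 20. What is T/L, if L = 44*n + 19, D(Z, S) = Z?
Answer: 113715/34487 - 790020*sqrt(2)/34487 ≈ -29.099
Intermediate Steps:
n = 3*sqrt(2) (n = sqrt(-2 + 20) = sqrt(18) = 3*sqrt(2) ≈ 4.2426)
L = 19 + 132*sqrt(2) (L = 44*(3*sqrt(2)) + 19 = 132*sqrt(2) + 19 = 19 + 132*sqrt(2) ≈ 205.68)
T/L = -5985/(19 + 132*sqrt(2))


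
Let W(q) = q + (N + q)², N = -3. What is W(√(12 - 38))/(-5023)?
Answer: 17/5023 + 5*I*√26/5023 ≈ 0.0033844 + 0.0050757*I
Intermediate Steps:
W(q) = q + (-3 + q)²
W(√(12 - 38))/(-5023) = (√(12 - 38) + (-3 + √(12 - 38))²)/(-5023) = (√(-26) + (-3 + √(-26))²)*(-1/5023) = (I*√26 + (-3 + I*√26)²)*(-1/5023) = ((-3 + I*√26)² + I*√26)*(-1/5023) = -(-3 + I*√26)²/5023 - I*√26/5023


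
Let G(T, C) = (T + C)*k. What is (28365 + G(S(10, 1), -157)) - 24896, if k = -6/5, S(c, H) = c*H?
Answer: 18227/5 ≈ 3645.4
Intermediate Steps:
S(c, H) = H*c
k = -6/5 (k = -6*⅕ = -6/5 ≈ -1.2000)
G(T, C) = -6*C/5 - 6*T/5 (G(T, C) = (T + C)*(-6/5) = (C + T)*(-6/5) = -6*C/5 - 6*T/5)
(28365 + G(S(10, 1), -157)) - 24896 = (28365 + (-6/5*(-157) - 6*10/5)) - 24896 = (28365 + (942/5 - 6/5*10)) - 24896 = (28365 + (942/5 - 12)) - 24896 = (28365 + 882/5) - 24896 = 142707/5 - 24896 = 18227/5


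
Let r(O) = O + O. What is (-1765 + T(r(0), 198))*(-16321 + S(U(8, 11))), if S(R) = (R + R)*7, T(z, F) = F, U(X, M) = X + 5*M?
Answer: 24192913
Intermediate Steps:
r(O) = 2*O
S(R) = 14*R (S(R) = (2*R)*7 = 14*R)
(-1765 + T(r(0), 198))*(-16321 + S(U(8, 11))) = (-1765 + 198)*(-16321 + 14*(8 + 5*11)) = -1567*(-16321 + 14*(8 + 55)) = -1567*(-16321 + 14*63) = -1567*(-16321 + 882) = -1567*(-15439) = 24192913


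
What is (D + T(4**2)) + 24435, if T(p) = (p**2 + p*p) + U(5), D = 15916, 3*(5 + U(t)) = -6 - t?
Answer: 122563/3 ≈ 40854.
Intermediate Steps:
U(t) = -7 - t/3 (U(t) = -5 + (-6 - t)/3 = -5 + (-2 - t/3) = -7 - t/3)
T(p) = -26/3 + 2*p**2 (T(p) = (p**2 + p*p) + (-7 - 1/3*5) = (p**2 + p**2) + (-7 - 5/3) = 2*p**2 - 26/3 = -26/3 + 2*p**2)
(D + T(4**2)) + 24435 = (15916 + (-26/3 + 2*(4**2)**2)) + 24435 = (15916 + (-26/3 + 2*16**2)) + 24435 = (15916 + (-26/3 + 2*256)) + 24435 = (15916 + (-26/3 + 512)) + 24435 = (15916 + 1510/3) + 24435 = 49258/3 + 24435 = 122563/3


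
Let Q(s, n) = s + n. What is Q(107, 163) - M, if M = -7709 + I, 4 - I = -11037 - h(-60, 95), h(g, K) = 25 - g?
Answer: -3147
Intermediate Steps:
I = 11126 (I = 4 - (-11037 - (25 - 1*(-60))) = 4 - (-11037 - (25 + 60)) = 4 - (-11037 - 1*85) = 4 - (-11037 - 85) = 4 - 1*(-11122) = 4 + 11122 = 11126)
M = 3417 (M = -7709 + 11126 = 3417)
Q(s, n) = n + s
Q(107, 163) - M = (163 + 107) - 1*3417 = 270 - 3417 = -3147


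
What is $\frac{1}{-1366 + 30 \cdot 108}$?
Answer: $\frac{1}{1874} \approx 0.00053362$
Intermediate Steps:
$\frac{1}{-1366 + 30 \cdot 108} = \frac{1}{-1366 + 3240} = \frac{1}{1874}$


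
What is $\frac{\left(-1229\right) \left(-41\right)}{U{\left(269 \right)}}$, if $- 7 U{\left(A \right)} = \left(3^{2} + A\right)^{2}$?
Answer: $- \frac{352723}{77284} \approx -4.564$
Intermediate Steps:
$U{\left(A \right)} = - \frac{\left(9 + A\right)^{2}}{7}$ ($U{\left(A \right)} = - \frac{\left(3^{2} + A\right)^{2}}{7} = - \frac{\left(9 + A\right)^{2}}{7}$)
$\frac{\left(-1229\right) \left(-41\right)}{U{\left(269 \right)}} = \frac{\left(-1229\right) \left(-41\right)}{\left(- \frac{1}{7}\right) \left(9 + 269\right)^{2}} = \frac{50389}{\left(- \frac{1}{7}\right) 278^{2}} = \frac{50389}{\left(- \frac{1}{7}\right) 77284} = \frac{50389}{- \frac{77284}{7}} = 50389 \left(- \frac{7}{77284}\right) = - \frac{352723}{77284}$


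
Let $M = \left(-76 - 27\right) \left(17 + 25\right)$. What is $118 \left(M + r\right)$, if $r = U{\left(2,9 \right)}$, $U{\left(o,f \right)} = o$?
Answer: $-510232$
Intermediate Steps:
$r = 2$
$M = -4326$ ($M = \left(-103\right) 42 = -4326$)
$118 \left(M + r\right) = 118 \left(-4326 + 2\right) = 118 \left(-4324\right) = -510232$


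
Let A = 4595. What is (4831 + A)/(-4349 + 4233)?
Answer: -4713/58 ≈ -81.259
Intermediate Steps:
(4831 + A)/(-4349 + 4233) = (4831 + 4595)/(-4349 + 4233) = 9426/(-116) = 9426*(-1/116) = -4713/58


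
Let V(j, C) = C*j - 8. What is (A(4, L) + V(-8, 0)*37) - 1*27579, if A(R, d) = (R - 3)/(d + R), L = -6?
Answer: -55751/2 ≈ -27876.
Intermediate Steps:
V(j, C) = -8 + C*j
A(R, d) = (-3 + R)/(R + d)
(A(4, L) + V(-8, 0)*37) - 1*27579 = ((-3 + 4)/(4 - 6) + (-8 + 0*(-8))*37) - 1*27579 = (1/(-2) + (-8 + 0)*37) - 27579 = (-½*1 - 8*37) - 27579 = (-½ - 296) - 27579 = -593/2 - 27579 = -55751/2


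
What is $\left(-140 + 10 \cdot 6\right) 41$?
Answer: $-3280$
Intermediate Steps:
$\left(-140 + 10 \cdot 6\right) 41 = \left(-140 + 60\right) 41 = \left(-80\right) 41 = -3280$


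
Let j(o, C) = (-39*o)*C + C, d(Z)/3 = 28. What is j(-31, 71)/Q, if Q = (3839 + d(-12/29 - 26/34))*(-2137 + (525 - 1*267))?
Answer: -85910/7371317 ≈ -0.011655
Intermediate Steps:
d(Z) = 84 (d(Z) = 3*28 = 84)
Q = -7371317 (Q = (3839 + 84)*(-2137 + (525 - 1*267)) = 3923*(-2137 + (525 - 267)) = 3923*(-2137 + 258) = 3923*(-1879) = -7371317)
j(o, C) = C - 39*C*o (j(o, C) = -39*C*o + C = C - 39*C*o)
j(-31, 71)/Q = (71*(1 - 39*(-31)))/(-7371317) = (71*(1 + 1209))*(-1/7371317) = (71*1210)*(-1/7371317) = 85910*(-1/7371317) = -85910/7371317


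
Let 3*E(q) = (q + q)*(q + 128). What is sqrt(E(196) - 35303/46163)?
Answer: sqrt(90217341788795)/46163 ≈ 205.76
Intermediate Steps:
E(q) = 2*q*(128 + q)/3 (E(q) = ((q + q)*(q + 128))/3 = ((2*q)*(128 + q))/3 = (2*q*(128 + q))/3 = 2*q*(128 + q)/3)
sqrt(E(196) - 35303/46163) = sqrt((2/3)*196*(128 + 196) - 35303/46163) = sqrt((2/3)*196*324 - 35303*1/46163) = sqrt(42336 - 35303/46163) = sqrt(1954321465/46163) = sqrt(90217341788795)/46163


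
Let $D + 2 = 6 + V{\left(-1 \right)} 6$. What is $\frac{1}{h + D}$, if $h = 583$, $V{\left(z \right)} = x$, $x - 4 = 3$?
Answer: $\frac{1}{629} \approx 0.0015898$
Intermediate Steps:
$x = 7$ ($x = 4 + 3 = 7$)
$V{\left(z \right)} = 7$
$D = 46$ ($D = -2 + \left(6 + 7 \cdot 6\right) = -2 + \left(6 + 42\right) = -2 + 48 = 46$)
$\frac{1}{h + D} = \frac{1}{583 + 46} = \frac{1}{629}$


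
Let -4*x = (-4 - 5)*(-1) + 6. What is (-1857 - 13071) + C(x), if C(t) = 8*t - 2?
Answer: -14960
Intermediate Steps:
x = -15/4 (x = -((-4 - 5)*(-1) + 6)/4 = -(-9*(-1) + 6)/4 = -(9 + 6)/4 = -¼*15 = -15/4 ≈ -3.7500)
C(t) = -2 + 8*t
(-1857 - 13071) + C(x) = (-1857 - 13071) + (-2 + 8*(-15/4)) = -14928 + (-2 - 30) = -14928 - 32 = -14960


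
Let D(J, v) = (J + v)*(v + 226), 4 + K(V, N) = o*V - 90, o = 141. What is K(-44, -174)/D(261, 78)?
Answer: -3149/51528 ≈ -0.061112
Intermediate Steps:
K(V, N) = -94 + 141*V (K(V, N) = -4 + (141*V - 90) = -4 + (-90 + 141*V) = -94 + 141*V)
D(J, v) = (226 + v)*(J + v) (D(J, v) = (J + v)*(226 + v) = (226 + v)*(J + v))
K(-44, -174)/D(261, 78) = (-94 + 141*(-44))/(78**2 + 226*261 + 226*78 + 261*78) = (-94 - 6204)/(6084 + 58986 + 17628 + 20358) = -6298/103056 = -6298*1/103056 = -3149/51528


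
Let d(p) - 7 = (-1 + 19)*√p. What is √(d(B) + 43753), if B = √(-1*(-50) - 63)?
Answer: √(43760 + 18*13^(¼)*√I) ≈ 209.25 + 0.0578*I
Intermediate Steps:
B = I*√13 (B = √(50 - 63) = √(-13) = I*√13 ≈ 3.6056*I)
d(p) = 7 + 18*√p (d(p) = 7 + (-1 + 19)*√p = 7 + 18*√p)
√(d(B) + 43753) = √((7 + 18*√(I*√13)) + 43753) = √((7 + 18*(13^(¼)*√I)) + 43753) = √((7 + 18*13^(¼)*√I) + 43753) = √(43760 + 18*13^(¼)*√I)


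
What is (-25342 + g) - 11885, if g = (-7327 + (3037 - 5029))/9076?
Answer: -337881571/9076 ≈ -37228.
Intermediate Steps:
g = -9319/9076 (g = (-7327 - 1992)*(1/9076) = -9319*1/9076 = -9319/9076 ≈ -1.0268)
(-25342 + g) - 11885 = (-25342 - 9319/9076) - 11885 = -230013311/9076 - 11885 = -337881571/9076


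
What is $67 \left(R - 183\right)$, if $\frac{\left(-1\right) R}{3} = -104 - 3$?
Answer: $9246$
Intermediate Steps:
$R = 321$ ($R = - 3 \left(-104 - 3\right) = \left(-3\right) \left(-107\right) = 321$)
$67 \left(R - 183\right) = 67 \left(321 - 183\right) = 67 \cdot 138 = 9246$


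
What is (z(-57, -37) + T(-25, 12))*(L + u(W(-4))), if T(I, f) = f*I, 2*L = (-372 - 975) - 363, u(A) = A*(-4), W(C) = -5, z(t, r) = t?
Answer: 298095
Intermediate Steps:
u(A) = -4*A
L = -855 (L = ((-372 - 975) - 363)/2 = (-1347 - 363)/2 = (½)*(-1710) = -855)
T(I, f) = I*f
(z(-57, -37) + T(-25, 12))*(L + u(W(-4))) = (-57 - 25*12)*(-855 - 4*(-5)) = (-57 - 300)*(-855 + 20) = -357*(-835) = 298095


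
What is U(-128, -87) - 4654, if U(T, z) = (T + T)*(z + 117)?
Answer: -12334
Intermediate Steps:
U(T, z) = 2*T*(117 + z) (U(T, z) = (2*T)*(117 + z) = 2*T*(117 + z))
U(-128, -87) - 4654 = 2*(-128)*(117 - 87) - 4654 = 2*(-128)*30 - 4654 = -7680 - 4654 = -12334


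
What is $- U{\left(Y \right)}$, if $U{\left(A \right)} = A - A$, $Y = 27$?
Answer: $0$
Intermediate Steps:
$U{\left(A \right)} = 0$
$- U{\left(Y \right)} = \left(-1\right) 0 = 0$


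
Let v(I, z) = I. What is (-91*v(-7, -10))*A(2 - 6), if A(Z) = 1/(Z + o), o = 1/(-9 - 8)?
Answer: -10829/69 ≈ -156.94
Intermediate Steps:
o = -1/17 (o = 1/(-17) = -1/17 ≈ -0.058824)
A(Z) = 1/(-1/17 + Z) (A(Z) = 1/(Z - 1/17) = 1/(-1/17 + Z))
(-91*v(-7, -10))*A(2 - 6) = (-91*(-7))*(17/(-1 + 17*(2 - 6))) = 637*(17/(-1 + 17*(-4))) = 637*(17/(-1 - 68)) = 637*(17/(-69)) = 637*(17*(-1/69)) = 637*(-17/69) = -10829/69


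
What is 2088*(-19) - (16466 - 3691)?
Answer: -52447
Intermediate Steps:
2088*(-19) - (16466 - 3691) = -39672 - 1*12775 = -39672 - 12775 = -52447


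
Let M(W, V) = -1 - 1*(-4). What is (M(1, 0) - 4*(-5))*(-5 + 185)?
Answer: 4140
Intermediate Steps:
M(W, V) = 3 (M(W, V) = -1 + 4 = 3)
(M(1, 0) - 4*(-5))*(-5 + 185) = (3 - 4*(-5))*(-5 + 185) = (3 + 20)*180 = 23*180 = 4140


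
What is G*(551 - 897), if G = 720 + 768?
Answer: -514848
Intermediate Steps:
G = 1488
G*(551 - 897) = 1488*(551 - 897) = 1488*(-346) = -514848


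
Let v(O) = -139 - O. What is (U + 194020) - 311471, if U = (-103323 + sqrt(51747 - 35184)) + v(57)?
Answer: -220970 + sqrt(16563) ≈ -2.2084e+5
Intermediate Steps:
U = -103519 + sqrt(16563) (U = (-103323 + sqrt(51747 - 35184)) + (-139 - 1*57) = (-103323 + sqrt(16563)) + (-139 - 57) = (-103323 + sqrt(16563)) - 196 = -103519 + sqrt(16563) ≈ -1.0339e+5)
(U + 194020) - 311471 = ((-103519 + sqrt(16563)) + 194020) - 311471 = (90501 + sqrt(16563)) - 311471 = -220970 + sqrt(16563)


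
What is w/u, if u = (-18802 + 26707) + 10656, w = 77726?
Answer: 77726/18561 ≈ 4.1876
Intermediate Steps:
u = 18561 (u = 7905 + 10656 = 18561)
w/u = 77726/18561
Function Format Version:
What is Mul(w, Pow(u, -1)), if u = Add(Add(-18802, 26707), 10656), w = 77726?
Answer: Rational(77726, 18561) ≈ 4.1876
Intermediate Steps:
u = 18561 (u = Add(7905, 10656) = 18561)
Mul(w, Pow(u, -1)) = Mul(77726, Pow(18561, -1)) = Mul(77726, Rational(1, 18561)) = Rational(77726, 18561)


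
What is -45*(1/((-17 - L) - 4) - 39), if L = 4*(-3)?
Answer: 1760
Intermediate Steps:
L = -12
-45*(1/((-17 - L) - 4) - 39) = -45*(1/((-17 - 1*(-12)) - 4) - 39) = -45*(1/((-17 + 12) - 4) - 39) = -45*(1/(-5 - 4) - 39) = -45*(1/(-9) - 39) = -45*(-⅑ - 39) = -45*(-352/9) = 1760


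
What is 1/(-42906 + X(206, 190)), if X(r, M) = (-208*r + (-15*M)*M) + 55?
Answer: -1/627199 ≈ -1.5944e-6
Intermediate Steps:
X(r, M) = 55 - 208*r - 15*M² (X(r, M) = (-208*r - 15*M²) + 55 = 55 - 208*r - 15*M²)
1/(-42906 + X(206, 190)) = 1/(-42906 + (55 - 208*206 - 15*190²)) = 1/(-42906 + (55 - 42848 - 15*36100)) = 1/(-42906 + (55 - 42848 - 541500)) = 1/(-42906 - 584293) = 1/(-627199) = -1/627199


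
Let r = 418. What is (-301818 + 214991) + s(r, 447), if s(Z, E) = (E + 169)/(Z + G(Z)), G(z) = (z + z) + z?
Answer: -1649706/19 ≈ -86827.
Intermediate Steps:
G(z) = 3*z (G(z) = 2*z + z = 3*z)
s(Z, E) = (169 + E)/(4*Z) (s(Z, E) = (E + 169)/(Z + 3*Z) = (169 + E)/((4*Z)) = (169 + E)*(1/(4*Z)) = (169 + E)/(4*Z))
(-301818 + 214991) + s(r, 447) = (-301818 + 214991) + (¼)*(169 + 447)/418 = -86827 + (¼)*(1/418)*616 = -86827 + 7/19 = -1649706/19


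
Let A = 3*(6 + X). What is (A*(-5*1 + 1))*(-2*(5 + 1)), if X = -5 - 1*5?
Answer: -576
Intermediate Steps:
X = -10 (X = -5 - 5 = -10)
A = -12 (A = 3*(6 - 10) = 3*(-4) = -12)
(A*(-5*1 + 1))*(-2*(5 + 1)) = (-12*(-5*1 + 1))*(-2*(5 + 1)) = (-12*(-5 + 1))*(-2*6) = -12*(-4)*(-12) = 48*(-12) = -576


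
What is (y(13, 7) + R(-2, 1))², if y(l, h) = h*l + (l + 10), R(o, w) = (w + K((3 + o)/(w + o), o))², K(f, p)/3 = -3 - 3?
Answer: 162409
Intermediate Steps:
K(f, p) = -18 (K(f, p) = 3*(-3 - 3) = 3*(-6) = -18)
R(o, w) = (-18 + w)² (R(o, w) = (w - 18)² = (-18 + w)²)
y(l, h) = 10 + l + h*l (y(l, h) = h*l + (10 + l) = 10 + l + h*l)
(y(13, 7) + R(-2, 1))² = ((10 + 13 + 7*13) + (-18 + 1)²)² = ((10 + 13 + 91) + (-17)²)² = (114 + 289)² = 403² = 162409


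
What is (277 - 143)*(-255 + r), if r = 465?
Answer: 28140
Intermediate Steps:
(277 - 143)*(-255 + r) = (277 - 143)*(-255 + 465) = 134*210 = 28140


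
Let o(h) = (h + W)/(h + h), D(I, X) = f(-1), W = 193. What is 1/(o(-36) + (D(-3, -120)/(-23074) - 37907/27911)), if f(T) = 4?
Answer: -23184662904/82047444931 ≈ -0.28258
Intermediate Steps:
D(I, X) = 4
o(h) = (193 + h)/(2*h) (o(h) = (h + 193)/(h + h) = (193 + h)/((2*h)) = (193 + h)*(1/(2*h)) = (193 + h)/(2*h))
1/(o(-36) + (D(-3, -120)/(-23074) - 37907/27911)) = 1/((½)*(193 - 36)/(-36) + (4/(-23074) - 37907/27911)) = 1/((½)*(-1/36)*157 + (4*(-1/23074) - 37907*1/27911)) = 1/(-157/72 + (-2/11537 - 37907/27911)) = 1/(-157/72 - 437388881/322009207) = 1/(-82047444931/23184662904) = -23184662904/82047444931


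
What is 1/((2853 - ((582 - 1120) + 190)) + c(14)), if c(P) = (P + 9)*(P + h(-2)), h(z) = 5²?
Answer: 1/4098 ≈ 0.00024402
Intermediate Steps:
h(z) = 25
c(P) = (9 + P)*(25 + P) (c(P) = (P + 9)*(P + 25) = (9 + P)*(25 + P))
1/((2853 - ((582 - 1120) + 190)) + c(14)) = 1/((2853 - ((582 - 1120) + 190)) + (225 + 14² + 34*14)) = 1/((2853 - (-538 + 190)) + (225 + 196 + 476)) = 1/((2853 - 1*(-348)) + 897) = 1/((2853 + 348) + 897) = 1/(3201 + 897) = 1/4098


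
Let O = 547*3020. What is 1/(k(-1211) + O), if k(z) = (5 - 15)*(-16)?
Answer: 1/1652100 ≈ 6.0529e-7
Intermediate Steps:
k(z) = 160 (k(z) = -10*(-16) = 160)
O = 1651940
1/(k(-1211) + O) = 1/(160 + 1651940) = 1/1652100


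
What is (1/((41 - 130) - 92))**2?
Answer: 1/32761 ≈ 3.0524e-5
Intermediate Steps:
(1/((41 - 130) - 92))**2 = (1/(-89 - 92))**2 = (1/(-181))**2 = (-1/181)**2 = 1/32761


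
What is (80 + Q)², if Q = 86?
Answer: 27556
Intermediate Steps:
(80 + Q)² = (80 + 86)² = 166² = 27556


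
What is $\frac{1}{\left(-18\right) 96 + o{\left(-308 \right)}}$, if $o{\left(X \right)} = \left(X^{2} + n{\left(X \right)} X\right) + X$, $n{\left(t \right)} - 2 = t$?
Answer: $\frac{1}{187076} \approx 5.3454 \cdot 10^{-6}$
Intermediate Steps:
$n{\left(t \right)} = 2 + t$
$o{\left(X \right)} = X + X^{2} + X \left(2 + X\right)$ ($o{\left(X \right)} = \left(X^{2} + \left(2 + X\right) X\right) + X = \left(X^{2} + X \left(2 + X\right)\right) + X = X + X^{2} + X \left(2 + X\right)$)
$\frac{1}{\left(-18\right) 96 + o{\left(-308 \right)}} = \frac{1}{\left(-18\right) 96 - 308 \left(3 + 2 \left(-308\right)\right)} = \frac{1}{-1728 - 308 \left(3 - 616\right)} = \frac{1}{-1728 - -188804} = \frac{1}{-1728 + 188804} = \frac{1}{187076}$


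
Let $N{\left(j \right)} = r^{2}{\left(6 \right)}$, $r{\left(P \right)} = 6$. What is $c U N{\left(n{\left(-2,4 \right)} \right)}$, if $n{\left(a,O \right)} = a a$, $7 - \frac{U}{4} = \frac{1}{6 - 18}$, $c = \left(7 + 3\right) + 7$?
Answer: $17340$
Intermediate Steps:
$c = 17$ ($c = 10 + 7 = 17$)
$U = \frac{85}{3}$ ($U = 28 - \frac{4}{6 - 18} = 28 - \frac{4}{-12} = 28 - - \frac{1}{3} = 28 + \frac{1}{3} = \frac{85}{3} \approx 28.333$)
$n{\left(a,O \right)} = a^{2}$
$N{\left(j \right)} = 36$ ($N{\left(j \right)} = 6^{2} = 36$)
$c U N{\left(n{\left(-2,4 \right)} \right)} = 17 \cdot \frac{85}{3} \cdot 36 = \frac{1445}{3} \cdot 36 = 17340$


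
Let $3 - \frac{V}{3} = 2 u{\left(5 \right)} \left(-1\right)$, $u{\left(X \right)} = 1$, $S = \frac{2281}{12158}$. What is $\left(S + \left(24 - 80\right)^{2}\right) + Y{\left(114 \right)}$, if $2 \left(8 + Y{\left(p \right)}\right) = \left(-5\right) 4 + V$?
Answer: $\frac{19001055}{6079} \approx 3125.7$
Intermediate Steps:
$S = \frac{2281}{12158}$ ($S = 2281 \cdot \frac{1}{12158} = \frac{2281}{12158} \approx 0.18761$)
$V = 15$ ($V = 9 - 3 \cdot 2 \cdot 1 \left(-1\right) = 9 - 3 \cdot 2 \left(-1\right) = 9 - -6 = 9 + 6 = 15$)
$Y{\left(p \right)} = - \frac{21}{2}$ ($Y{\left(p \right)} = -8 + \frac{\left(-5\right) 4 + 15}{2} = -8 + \frac{-20 + 15}{2} = -8 + \frac{1}{2} \left(-5\right) = -8 - \frac{5}{2} = - \frac{21}{2}$)
$\left(S + \left(24 - 80\right)^{2}\right) + Y{\left(114 \right)} = \left(\frac{2281}{12158} + \left(24 - 80\right)^{2}\right) - \frac{21}{2} = \left(\frac{2281}{12158} + \left(-56\right)^{2}\right) - \frac{21}{2} = \left(\frac{2281}{12158} + 3136\right) - \frac{21}{2} = \frac{38129769}{12158} - \frac{21}{2} = \frac{19001055}{6079}$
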